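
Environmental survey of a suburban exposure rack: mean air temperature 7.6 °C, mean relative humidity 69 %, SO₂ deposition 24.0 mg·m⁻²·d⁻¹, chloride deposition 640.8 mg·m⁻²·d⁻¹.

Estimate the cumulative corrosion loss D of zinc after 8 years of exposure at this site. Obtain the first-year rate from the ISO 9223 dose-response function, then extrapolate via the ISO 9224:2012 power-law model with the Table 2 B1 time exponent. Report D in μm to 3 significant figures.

D(8) = 18.7 μm

zinc: temperature factor f = +0.038·(-2.4) = -0.0912
  Pd branch = 0.0129·Pd^0.44·e^(0.046·RH+f) = 1.14 μm/a
  Cl⁻ term: 0.0175·640.8^0.57·exp(0.008·69+0.085·7.6) = 2.308
  sum: 1.14 + 2.308 → r_corr = 3.447 μm/a
Long-term exponent b (ISO 9224 Table 2, B1) = 0.813
  D(8) = 3.447 × 8^0.813 = 3.447 × 5.423 = 18.69 μm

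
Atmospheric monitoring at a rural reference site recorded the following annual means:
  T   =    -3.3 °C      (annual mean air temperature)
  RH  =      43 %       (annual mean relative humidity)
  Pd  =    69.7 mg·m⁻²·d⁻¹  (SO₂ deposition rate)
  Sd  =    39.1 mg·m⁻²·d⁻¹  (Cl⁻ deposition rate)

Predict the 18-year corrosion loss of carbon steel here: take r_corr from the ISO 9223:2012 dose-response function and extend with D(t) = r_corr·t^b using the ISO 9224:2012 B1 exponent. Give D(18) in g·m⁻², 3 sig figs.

D(18) = 312 g·m⁻²

carbon steel: temperature factor f = +0.150·(-13.3) = -1.9950
  sulphur-dioxide contribution → 5.17 μm/a
  chloride contribution → 3.587 μm/a
  ⇒ r_corr(carbon steel) = 8.757 μm/a
ISO 9224: D(t) = r_corr · t^b with b = 0.523 (carbon steel, B1)
  D(18) = 8.757 × 18^0.523 = 8.757 × 4.534 = 39.71 μm
  Mass loss = 39.71 μm × 7.85 g/cm³ = 311.7 g·m⁻²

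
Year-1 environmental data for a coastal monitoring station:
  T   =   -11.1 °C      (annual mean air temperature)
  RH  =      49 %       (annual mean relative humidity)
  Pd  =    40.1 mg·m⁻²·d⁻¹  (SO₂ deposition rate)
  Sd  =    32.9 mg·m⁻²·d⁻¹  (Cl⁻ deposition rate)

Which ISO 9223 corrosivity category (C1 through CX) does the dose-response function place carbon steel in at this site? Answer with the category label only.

carbon steel: T≤10 °C ⇒ hinge +0.150·(-11.1−10) = -3.1650
  sulphur-dioxide contribution → 1.357 μm/a
  chloride contribution → 2.875 μm/a
  total first-year rate 4.233 μm/a
4.23 μm/a falls in (1.3, 25] for carbon steel → category C2

C2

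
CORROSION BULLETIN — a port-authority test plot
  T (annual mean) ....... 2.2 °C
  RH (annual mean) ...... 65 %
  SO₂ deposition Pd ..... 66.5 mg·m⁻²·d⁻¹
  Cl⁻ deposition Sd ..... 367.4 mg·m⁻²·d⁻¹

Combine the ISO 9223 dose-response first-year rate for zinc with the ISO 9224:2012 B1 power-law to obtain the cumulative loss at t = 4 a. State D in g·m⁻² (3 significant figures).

zinc: T≤10 °C ⇒ hinge +0.038·(2.2−10) = -0.2964
  Pd branch = 0.0129·Pd^0.44·e^(0.046·RH+f) = 1.209 μm/a
  Sd branch = 0.0175·Sd^0.57·e^(0.008·RH+0.085·T) = 1.029 μm/a
  r_corr = 1.209 + 1.029 = 2.238 μm/a
ISO 9224: D(t) = r_corr · t^b with b = 0.813 (zinc, B1)
  D(4) = 2.238 × 4^0.813 = 2.238 × 3.087 = 6.906 μm
  Mass loss = 6.906 μm × 7.14 g/cm³ = 49.31 g·m⁻²

D(4) = 49.3 g·m⁻²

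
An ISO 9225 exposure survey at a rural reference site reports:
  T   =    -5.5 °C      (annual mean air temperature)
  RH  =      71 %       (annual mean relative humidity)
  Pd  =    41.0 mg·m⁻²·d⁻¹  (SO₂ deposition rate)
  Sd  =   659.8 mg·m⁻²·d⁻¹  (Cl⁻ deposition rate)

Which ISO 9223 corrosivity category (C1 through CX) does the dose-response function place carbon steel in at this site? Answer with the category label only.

carbon steel: f(T) = +0.150·(T−10) [T≤10 °C] = -2.3250
  Pd branch = 1.77·Pd^0.52·e^(0.02·RH+f) = 4.938 μm/a
  Sd branch = 0.102·Sd^0.62·e^(0.033·RH+0.04·T) = 47.71 μm/a
  r_corr = 4.938 + 47.71 = 52.65 μm/a
52.7 μm/a falls in (50, 80] for carbon steel → category C4

C4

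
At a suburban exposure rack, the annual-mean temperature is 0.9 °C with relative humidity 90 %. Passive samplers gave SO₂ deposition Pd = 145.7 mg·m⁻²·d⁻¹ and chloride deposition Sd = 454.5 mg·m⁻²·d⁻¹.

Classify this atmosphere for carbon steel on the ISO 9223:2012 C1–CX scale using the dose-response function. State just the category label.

C5

carbon steel: temperature factor f = +0.150·(-9.1) = -1.3650
  Pd branch = 1.77·Pd^0.52·e^(0.02·RH+f) = 36.47 μm/a
  Sd branch = 0.102·Sd^0.62·e^(0.033·RH+0.04·T) = 91.57 μm/a
  sum: 36.47 + 91.57 → r_corr = 128 μm/a
Category bounds: 80…200 μm/a bracket r_corr ⇒ C5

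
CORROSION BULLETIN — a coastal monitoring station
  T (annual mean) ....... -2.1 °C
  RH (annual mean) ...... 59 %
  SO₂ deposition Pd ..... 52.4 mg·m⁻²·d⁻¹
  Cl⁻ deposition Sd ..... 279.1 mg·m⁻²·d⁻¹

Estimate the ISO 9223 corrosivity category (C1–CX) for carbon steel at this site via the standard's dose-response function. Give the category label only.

carbon steel: T≤10 °C ⇒ hinge +0.150·(-2.1−10) = -1.8150
  SO₂ term: 1.77·52.4^0.52·exp(0.02·59-1.8150) = 7.349
  Sd branch = 0.102·Sd^0.62·e^(0.033·RH+0.04·T) = 21.58 μm/a
  sum: 7.349 + 21.58 → r_corr = 28.93 μm/a
Category bounds: 25…50 μm/a bracket r_corr ⇒ C3

C3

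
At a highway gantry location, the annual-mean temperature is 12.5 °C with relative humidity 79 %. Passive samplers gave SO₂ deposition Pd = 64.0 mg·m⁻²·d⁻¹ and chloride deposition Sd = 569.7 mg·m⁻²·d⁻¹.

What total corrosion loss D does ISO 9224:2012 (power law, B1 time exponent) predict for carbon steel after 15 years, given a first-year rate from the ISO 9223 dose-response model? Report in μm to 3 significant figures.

D(15) = 749 μm

carbon steel: T>10 °C ⇒ hinge -0.054·(12.5−10) = -0.1350
  Pd branch = 1.77·Pd^0.52·e^(0.02·RH+f) = 65.27 μm/a
  Cl⁻ term: 0.102·569.7^0.62·exp(0.033·79+0.04·12.5) = 116.5
  sum: 65.27 + 116.5 → r_corr = 181.8 μm/a
Long-term exponent b (ISO 9224 Table 2, B1) = 0.523
  D(15) = 181.8 × 15^0.523 = 181.8 × 4.122 = 749.4 μm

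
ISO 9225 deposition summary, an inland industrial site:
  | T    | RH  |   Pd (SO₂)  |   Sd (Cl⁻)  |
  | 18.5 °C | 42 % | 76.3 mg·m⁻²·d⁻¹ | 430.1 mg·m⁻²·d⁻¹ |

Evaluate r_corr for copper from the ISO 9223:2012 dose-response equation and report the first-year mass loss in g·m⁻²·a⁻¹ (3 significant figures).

r_corr = 6.19 g·m⁻²·a⁻¹

copper: f(T) = -0.080·(T−10) [T>10 °C] = -0.6800
  Pd branch = 0.0053·Pd^0.26·e^(0.059·RH+f) = 0.09876 μm/a
  Cl⁻ term: 0.01025·430.1^0.27·exp(0.036·42+0.049·18.5) = 0.5917
  r_corr = 0.09876 + 0.5917 = 0.6905 μm/a
Convert to mass loss: 0.6905 μm/a × 8.96 g/cm³ = 6.187 g·m⁻²·a⁻¹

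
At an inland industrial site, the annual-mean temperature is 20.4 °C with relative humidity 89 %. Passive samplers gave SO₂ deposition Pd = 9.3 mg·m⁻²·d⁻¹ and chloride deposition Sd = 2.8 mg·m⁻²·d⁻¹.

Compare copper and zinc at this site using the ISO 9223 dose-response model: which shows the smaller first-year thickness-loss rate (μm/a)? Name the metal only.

copper: T>10 °C ⇒ hinge -0.080·(20.4−10) = -0.8320
  sulphur-dioxide contribution → 0.7856 μm/a
  chloride contribution → 0.9059 μm/a
  total first-year rate 1.692 μm/a
zinc: temperature factor f = -0.071·(10.4) = -0.7384
  sulphur-dioxide contribution → 0.9864 μm/a
  chloride contribution → 0.3632 μm/a
  ⇒ r_corr(zinc) = 1.35 μm/a
Ordering by μm/a: copper (1.69) > zinc (1.35)

zinc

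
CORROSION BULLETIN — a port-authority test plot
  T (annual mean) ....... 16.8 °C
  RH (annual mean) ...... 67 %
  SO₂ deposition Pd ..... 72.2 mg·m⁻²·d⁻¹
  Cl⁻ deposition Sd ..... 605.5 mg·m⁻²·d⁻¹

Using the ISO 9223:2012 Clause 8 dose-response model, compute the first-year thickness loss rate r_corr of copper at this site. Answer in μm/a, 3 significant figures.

copper: T>10 °C ⇒ hinge -0.080·(16.8−10) = -0.5440
  sulphur-dioxide contribution → 0.4875 μm/a
  chloride contribution → 1.469 μm/a
  total first-year rate 1.956 μm/a

r_corr = 1.96 μm/a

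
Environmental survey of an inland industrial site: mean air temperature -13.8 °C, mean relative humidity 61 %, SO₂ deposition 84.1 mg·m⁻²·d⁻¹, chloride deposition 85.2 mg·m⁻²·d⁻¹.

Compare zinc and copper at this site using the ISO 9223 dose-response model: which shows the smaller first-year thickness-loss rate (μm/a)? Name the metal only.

zinc: temperature factor f = +0.038·(-23.8) = -0.9044
  SO₂ term: 0.0129·84.1^0.44·exp(0.046·61-0.9044) = 0.6072
  Cl⁻ term: 0.0175·85.2^0.57·exp(0.008·61+0.085·-13.8) = 0.1111
  sum: 0.6072 + 0.1111 → r_corr = 0.7184 μm/a
copper: temperature factor f = +0.126·(-23.8) = -2.9988
  Pd branch = 0.0053·Pd^0.26·e^(0.059·RH+f) = 0.03058 μm/a
  Cl⁻ term: 0.01025·85.2^0.27·exp(0.036·61+0.049·-13.8) = 0.1556
  r_corr = 0.03058 + 0.1556 = 0.1862 μm/a
Ordering by μm/a: zinc (0.718) > copper (0.186)

copper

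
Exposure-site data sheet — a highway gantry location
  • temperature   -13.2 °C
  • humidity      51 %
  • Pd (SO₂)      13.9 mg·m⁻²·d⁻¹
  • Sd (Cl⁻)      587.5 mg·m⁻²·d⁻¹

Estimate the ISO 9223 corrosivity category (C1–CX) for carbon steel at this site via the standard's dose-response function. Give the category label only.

C2

carbon steel: f(T) = +0.150·(T−10) [T≤10 °C] = -3.4800
  SO₂ term: 1.77·13.9^0.52·exp(0.02·51-3.4800) = 0.5943
  Sd branch = 0.102·Sd^0.62·e^(0.033·RH+0.04·T) = 16.87 μm/a
  r_corr = 0.5943 + 16.87 = 17.46 μm/a
ISO 9223 Table 2 (carbon steel): 1.3 < 17.5 ≤ 25 μm/a ⇒ C2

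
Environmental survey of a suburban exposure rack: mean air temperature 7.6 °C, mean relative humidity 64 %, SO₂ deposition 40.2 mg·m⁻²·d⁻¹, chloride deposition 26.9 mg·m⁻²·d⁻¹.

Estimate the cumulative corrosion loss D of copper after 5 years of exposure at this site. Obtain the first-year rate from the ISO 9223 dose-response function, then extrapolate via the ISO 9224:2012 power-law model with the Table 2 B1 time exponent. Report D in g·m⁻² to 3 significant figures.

D(5) = 21.2 g·m⁻²

copper: temperature factor f = +0.126·(-2.4) = -0.3024
  Pd branch = 0.0053·Pd^0.26·e^(0.059·RH+f) = 0.4466 μm/a
  Sd branch = 0.01025·Sd^0.27·e^(0.036·RH+0.049·T) = 0.3623 μm/a
  r_corr = 0.4466 + 0.3623 = 0.809 μm/a
Long-term exponent b (ISO 9224 Table 2, B1) = 0.667
  D(5) = 0.809 × 5^0.667 = 0.809 × 2.926 = 2.367 μm
  Mass loss = 2.367 μm × 8.96 g/cm³ = 21.21 g·m⁻²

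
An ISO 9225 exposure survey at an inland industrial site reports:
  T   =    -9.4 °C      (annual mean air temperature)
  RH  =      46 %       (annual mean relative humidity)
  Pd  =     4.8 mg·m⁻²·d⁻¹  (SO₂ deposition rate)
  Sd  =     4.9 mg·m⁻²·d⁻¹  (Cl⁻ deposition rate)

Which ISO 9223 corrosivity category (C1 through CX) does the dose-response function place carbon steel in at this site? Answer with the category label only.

carbon steel: f(T) = +0.150·(T−10) [T≤10 °C] = -2.9100
  SO₂ term: 1.77·4.8^0.52·exp(0.02·46-2.9100) = 0.547
  Cl⁻ term: 0.102·4.9^0.62·exp(0.033·46+0.04·-9.4) = 0.856
  sum: 0.547 + 0.856 → r_corr = 1.403 μm/a
1.4 μm/a falls in (1.3, 25] for carbon steel → category C2

C2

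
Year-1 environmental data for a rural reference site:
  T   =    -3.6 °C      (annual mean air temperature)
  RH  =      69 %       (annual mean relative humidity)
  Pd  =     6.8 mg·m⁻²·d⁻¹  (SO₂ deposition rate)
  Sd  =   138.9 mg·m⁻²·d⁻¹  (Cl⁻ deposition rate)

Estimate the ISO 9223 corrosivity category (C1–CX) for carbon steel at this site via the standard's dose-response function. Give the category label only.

C2

carbon steel: T≤10 °C ⇒ hinge +0.150·(-3.6−10) = -2.0400
  Pd branch = 1.77·Pd^0.52·e^(0.02·RH+f) = 2.479 μm/a
  Cl⁻ term: 0.102·138.9^0.62·exp(0.033·69+0.04·-3.6) = 18.34
  r_corr = 2.479 + 18.34 = 20.82 μm/a
20.8 μm/a falls in (1.3, 25] for carbon steel → category C2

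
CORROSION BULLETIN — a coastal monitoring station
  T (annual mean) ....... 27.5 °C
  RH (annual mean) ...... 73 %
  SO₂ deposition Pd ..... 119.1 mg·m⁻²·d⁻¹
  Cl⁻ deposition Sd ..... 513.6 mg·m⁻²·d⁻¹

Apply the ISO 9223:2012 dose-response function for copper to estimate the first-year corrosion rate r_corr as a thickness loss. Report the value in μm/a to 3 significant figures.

copper: f(T) = -0.080·(T−10) [T>10 °C] = -1.4000
  Pd branch = 0.0053·Pd^0.26·e^(0.059·RH+f) = 0.3361 μm/a
  Sd branch = 0.01025·Sd^0.27·e^(0.036·RH+0.049·T) = 2.945 μm/a
  sum: 0.3361 + 2.945 → r_corr = 3.281 μm/a

r_corr = 3.28 μm/a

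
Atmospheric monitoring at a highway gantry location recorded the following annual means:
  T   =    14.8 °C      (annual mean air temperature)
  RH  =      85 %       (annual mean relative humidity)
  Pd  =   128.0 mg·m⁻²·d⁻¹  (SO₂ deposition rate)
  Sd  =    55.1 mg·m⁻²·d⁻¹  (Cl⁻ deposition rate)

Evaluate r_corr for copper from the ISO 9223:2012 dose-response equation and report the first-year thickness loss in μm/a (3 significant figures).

copper: T>10 °C ⇒ hinge -0.080·(14.8−10) = -0.3840
  Pd branch = 0.0053·Pd^0.26·e^(0.059·RH+f) = 1.92 μm/a
  Sd branch = 0.01025·Sd^0.27·e^(0.036·RH+0.049·T) = 1.333 μm/a
  r_corr = 1.92 + 1.333 = 3.253 μm/a

r_corr = 3.25 μm/a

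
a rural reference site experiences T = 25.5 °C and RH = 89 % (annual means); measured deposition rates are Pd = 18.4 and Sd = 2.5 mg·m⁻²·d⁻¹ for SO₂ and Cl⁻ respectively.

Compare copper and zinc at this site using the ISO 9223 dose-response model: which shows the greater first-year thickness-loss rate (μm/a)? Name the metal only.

copper

copper: temperature factor f = -0.080·(15.5) = -1.2400
  SO₂ term: 0.0053·18.4^0.26·exp(0.059·89-1.2400) = 0.6239
  Cl⁻ term: 0.01025·2.5^0.27·exp(0.036·89+0.049·25.5) = 1.128
  sum: 0.6239 + 1.128 → r_corr = 1.752 μm/a
zinc: f(T) = -0.071·(T−10) [T>10 °C] = -1.1005
  SO₂ term: 0.0129·18.4^0.44·exp(0.046·89-1.1005) = 0.9272
  Sd branch = 0.0175·Sd^0.57·e^(0.008·RH+0.085·T) = 0.5253 μm/a
  r_corr = 0.9272 + 0.5253 = 1.453 μm/a
Ordering by μm/a: copper (1.75) > zinc (1.45)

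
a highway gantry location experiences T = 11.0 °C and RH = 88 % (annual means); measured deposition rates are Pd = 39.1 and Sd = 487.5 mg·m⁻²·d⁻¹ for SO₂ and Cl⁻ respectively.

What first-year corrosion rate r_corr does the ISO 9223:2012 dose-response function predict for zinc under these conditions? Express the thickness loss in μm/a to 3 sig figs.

r_corr = 6.52 μm/a

zinc: T>10 °C ⇒ hinge -0.071·(11.0−10) = -0.0710
  SO₂ term: 0.0129·39.1^0.44·exp(0.046·88-0.0710) = 3.454
  Cl⁻ term: 0.0175·487.5^0.57·exp(0.008·88+0.085·11.0) = 3.069
  sum: 3.454 + 3.069 → r_corr = 6.523 μm/a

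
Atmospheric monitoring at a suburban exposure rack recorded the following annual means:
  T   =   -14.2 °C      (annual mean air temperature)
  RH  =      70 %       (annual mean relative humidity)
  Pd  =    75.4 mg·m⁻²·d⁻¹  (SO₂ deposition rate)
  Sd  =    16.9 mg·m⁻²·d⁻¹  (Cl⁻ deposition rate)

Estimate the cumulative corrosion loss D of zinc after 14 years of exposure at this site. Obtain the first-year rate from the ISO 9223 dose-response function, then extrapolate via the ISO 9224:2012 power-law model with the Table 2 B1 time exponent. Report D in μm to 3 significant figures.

zinc: temperature factor f = +0.038·(-24.2) = -0.9196
  Pd branch = 0.0129·Pd^0.44·e^(0.046·RH+f) = 0.8624 μm/a
  Cl⁻ term: 0.0175·16.9^0.57·exp(0.008·70+0.085·-14.2) = 0.04591
  sum: 0.8624 + 0.04591 → r_corr = 0.9083 μm/a
ISO 9224: D(t) = r_corr · t^b with b = 0.813 (zinc, B1)
  D(14) = 0.9083 × 14^0.813 = 0.9083 × 8.547 = 7.763 μm

D(14) = 7.76 μm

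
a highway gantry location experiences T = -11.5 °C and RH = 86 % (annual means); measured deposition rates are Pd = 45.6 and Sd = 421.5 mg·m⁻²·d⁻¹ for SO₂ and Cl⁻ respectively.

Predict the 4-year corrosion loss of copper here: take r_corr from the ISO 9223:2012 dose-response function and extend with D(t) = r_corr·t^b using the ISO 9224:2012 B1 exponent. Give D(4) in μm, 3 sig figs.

D(4) = 2.05 μm

copper: temperature factor f = +0.126·(-21.5) = -2.7090
  sulphur-dioxide contribution → 0.1523 μm/a
  chloride contribution → 0.6596 μm/a
  ⇒ r_corr(copper) = 0.8119 μm/a
Power-law: D(4) = r_corr · 4^0.667
  D(4) = 0.8119 × 4^0.667 = 0.8119 × 2.521 = 2.047 μm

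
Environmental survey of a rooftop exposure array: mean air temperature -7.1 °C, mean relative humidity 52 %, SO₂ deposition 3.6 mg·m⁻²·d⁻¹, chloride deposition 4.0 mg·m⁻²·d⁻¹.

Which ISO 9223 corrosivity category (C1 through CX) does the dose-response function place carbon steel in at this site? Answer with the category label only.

C2

carbon steel: f(T) = +0.150·(T−10) [T≤10 °C] = -2.5650
  Pd branch = 1.77·Pd^0.52·e^(0.02·RH+f) = 0.7498 μm/a
  Sd branch = 0.102·Sd^0.62·e^(0.033·RH+0.04·T) = 1.009 μm/a
  sum: 0.7498 + 1.009 → r_corr = 1.759 μm/a
Category bounds: 1.3…25 μm/a bracket r_corr ⇒ C2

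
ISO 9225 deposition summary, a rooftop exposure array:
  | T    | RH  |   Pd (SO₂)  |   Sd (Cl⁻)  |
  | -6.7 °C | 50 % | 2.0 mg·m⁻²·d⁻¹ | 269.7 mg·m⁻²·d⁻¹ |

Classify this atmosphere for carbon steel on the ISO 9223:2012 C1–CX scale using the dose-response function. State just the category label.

C2

carbon steel: T≤10 °C ⇒ hinge +0.150·(-6.7−10) = -2.5050
  sulphur-dioxide contribution → 0.5635 μm/a
  chloride contribution → 13.06 μm/a
  total first-year rate 13.62 μm/a
Category bounds: 1.3…25 μm/a bracket r_corr ⇒ C2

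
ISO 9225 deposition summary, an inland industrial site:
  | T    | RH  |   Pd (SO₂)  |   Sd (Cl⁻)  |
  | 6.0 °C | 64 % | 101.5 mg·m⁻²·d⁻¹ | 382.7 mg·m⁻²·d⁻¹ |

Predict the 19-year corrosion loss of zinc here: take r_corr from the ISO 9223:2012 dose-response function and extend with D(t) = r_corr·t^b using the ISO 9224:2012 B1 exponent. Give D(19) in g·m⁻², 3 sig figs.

zinc: f(T) = +0.038·(T−10) [T≤10 °C] = -0.1520
  sulphur-dioxide contribution → 1.607 μm/a
  chloride contribution → 1.443 μm/a
  ⇒ r_corr(zinc) = 3.049 μm/a
ISO 9224: D(t) = r_corr · t^b with b = 0.813 (zinc, B1)
  D(19) = 3.049 × 19^0.813 = 3.049 × 10.96 = 33.41 μm
  Mass loss = 33.41 μm × 7.14 g/cm³ = 238.5 g·m⁻²

D(19) = 239 g·m⁻²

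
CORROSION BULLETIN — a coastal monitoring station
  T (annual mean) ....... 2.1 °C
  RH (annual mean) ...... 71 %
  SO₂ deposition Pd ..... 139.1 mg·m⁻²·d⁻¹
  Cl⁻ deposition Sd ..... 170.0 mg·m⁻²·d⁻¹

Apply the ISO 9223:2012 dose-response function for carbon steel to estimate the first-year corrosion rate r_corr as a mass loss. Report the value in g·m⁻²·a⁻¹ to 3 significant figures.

r_corr = 448 g·m⁻²·a⁻¹

carbon steel: temperature factor f = +0.150·(-7.9) = -1.1850
  SO₂ term: 1.77·139.1^0.52·exp(0.02·71-1.1850) = 29.14
  Sd branch = 0.102·Sd^0.62·e^(0.033·RH+0.04·T) = 27.89 μm/a
  sum: 29.14 + 27.89 → r_corr = 57.04 μm/a
Convert to mass loss: 57.04 μm/a × 7.85 g/cm³ = 447.8 g·m⁻²·a⁻¹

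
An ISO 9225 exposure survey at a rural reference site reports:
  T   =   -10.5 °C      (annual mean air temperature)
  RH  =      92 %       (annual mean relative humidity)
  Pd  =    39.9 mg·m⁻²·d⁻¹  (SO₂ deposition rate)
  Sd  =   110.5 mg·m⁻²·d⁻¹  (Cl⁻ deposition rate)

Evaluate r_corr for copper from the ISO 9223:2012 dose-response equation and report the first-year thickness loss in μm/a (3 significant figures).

copper: temperature factor f = +0.126·(-20.5) = -2.5830
  Pd branch = 0.0053·Pd^0.26·e^(0.059·RH+f) = 0.2377 μm/a
  Cl⁻ term: 0.01025·110.5^0.27·exp(0.036·92+0.049·-10.5) = 0.5989
  r_corr = 0.2377 + 0.5989 = 0.8367 μm/a

r_corr = 0.837 μm/a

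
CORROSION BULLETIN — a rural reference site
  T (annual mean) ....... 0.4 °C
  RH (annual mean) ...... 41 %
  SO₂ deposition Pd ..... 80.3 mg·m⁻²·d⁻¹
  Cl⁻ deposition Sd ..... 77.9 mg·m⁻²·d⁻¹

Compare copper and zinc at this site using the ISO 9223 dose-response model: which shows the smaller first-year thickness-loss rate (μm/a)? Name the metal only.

copper

copper: temperature factor f = +0.126·(-9.6) = -1.2096
  sulphur-dioxide contribution → 0.05556 μm/a
  chloride contribution → 0.1482 μm/a
  total first-year rate 0.2038 μm/a
zinc: f(T) = +0.038·(T−10) [T≤10 °C] = -0.3648
  sulphur-dioxide contribution → 0.4067 μm/a
  chloride contribution → 0.3009 μm/a
  total first-year rate 0.7076 μm/a
Ordering by μm/a: zinc (0.708) > copper (0.204)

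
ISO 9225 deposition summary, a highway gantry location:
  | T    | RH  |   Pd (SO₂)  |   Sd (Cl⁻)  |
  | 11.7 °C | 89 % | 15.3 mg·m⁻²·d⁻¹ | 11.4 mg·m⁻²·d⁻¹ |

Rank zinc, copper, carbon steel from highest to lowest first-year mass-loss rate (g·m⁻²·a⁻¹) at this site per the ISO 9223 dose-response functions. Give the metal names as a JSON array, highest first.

zinc: f(T) = -0.071·(T−10) [T>10 °C] = -0.1207
  SO₂ term: 0.0129·15.3^0.44·exp(0.046·89-0.1207) = 2.277
  Cl⁻ term: 0.0175·11.4^0.57·exp(0.008·89+0.085·11.7) = 0.386
  sum: 2.277 + 0.386 → r_corr = 2.663 μm/a
  mass loss = 2.663 μm/a × 7.14 g/cm³ = 19.02 g·m⁻²·a⁻¹
copper: f(T) = -0.080·(T−10) [T>10 °C] = -0.1360
  SO₂ term: 0.0053·15.3^0.26·exp(0.059·89-0.1360) = 1.794
  Cl⁻ term: 0.01025·11.4^0.27·exp(0.036·89+0.049·11.7) = 0.8641
  r_corr = 1.794 + 0.8641 = 2.658 μm/a
  mass loss = 2.658 μm/a × 8.96 g/cm³ = 23.81 g·m⁻²·a⁻¹
carbon steel: f(T) = -0.054·(T−10) [T>10 °C] = -0.0918
  SO₂ term: 1.77·15.3^0.52·exp(0.02·89-0.0918) = 39.55
  Sd branch = 0.102·Sd^0.62·e^(0.033·RH+0.04·T) = 13.89 μm/a
  r_corr = 39.55 + 13.89 = 53.44 μm/a
  mass loss = 53.44 μm/a × 7.85 g/cm³ = 419.5 g·m⁻²·a⁻¹
Ordering by g·m⁻²·a⁻¹: carbon steel (420) > copper (23.8) > zinc (19)

["carbon steel", "copper", "zinc"]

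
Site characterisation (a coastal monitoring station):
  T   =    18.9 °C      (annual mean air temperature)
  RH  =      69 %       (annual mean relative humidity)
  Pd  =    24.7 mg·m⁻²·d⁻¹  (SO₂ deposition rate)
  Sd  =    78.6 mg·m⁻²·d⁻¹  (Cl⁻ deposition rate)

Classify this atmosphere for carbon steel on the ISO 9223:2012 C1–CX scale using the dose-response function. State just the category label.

C4

carbon steel: T>10 °C ⇒ hinge -0.054·(18.9−10) = -0.4806
  sulphur-dioxide contribution → 23.06 μm/a
  chloride contribution → 31.69 μm/a
  total first-year rate 54.75 μm/a
Category bounds: 50…80 μm/a bracket r_corr ⇒ C4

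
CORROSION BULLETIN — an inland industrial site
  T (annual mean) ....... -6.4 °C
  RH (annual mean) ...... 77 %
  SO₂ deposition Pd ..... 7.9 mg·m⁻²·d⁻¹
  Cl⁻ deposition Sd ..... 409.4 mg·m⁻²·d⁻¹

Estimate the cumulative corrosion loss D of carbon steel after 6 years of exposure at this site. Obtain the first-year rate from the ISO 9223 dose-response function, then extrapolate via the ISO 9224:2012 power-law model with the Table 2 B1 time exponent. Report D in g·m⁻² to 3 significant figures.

D(6) = 878 g·m⁻²

carbon steel: temperature factor f = +0.150·(-16.4) = -2.4600
  sulphur-dioxide contribution → 2.066 μm/a
  chloride contribution → 41.73 μm/a
  total first-year rate 43.8 μm/a
Long-term exponent b (ISO 9224 Table 2, B1) = 0.523
  D(6) = 43.8 × 6^0.523 = 43.8 × 2.553 = 111.8 μm
  Mass loss = 111.8 μm × 7.85 g/cm³ = 877.7 g·m⁻²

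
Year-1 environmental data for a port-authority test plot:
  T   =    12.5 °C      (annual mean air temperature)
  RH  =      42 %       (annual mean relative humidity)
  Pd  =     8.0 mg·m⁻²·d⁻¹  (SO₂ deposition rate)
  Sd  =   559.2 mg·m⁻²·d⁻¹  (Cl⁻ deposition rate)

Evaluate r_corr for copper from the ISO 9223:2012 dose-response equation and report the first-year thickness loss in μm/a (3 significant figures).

r_corr = 0.562 μm/a

copper: temperature factor f = -0.080·(2.5) = -0.2000
  sulphur-dioxide contribution → 0.0888 μm/a
  chloride contribution → 0.4734 μm/a
  ⇒ r_corr(copper) = 0.5622 μm/a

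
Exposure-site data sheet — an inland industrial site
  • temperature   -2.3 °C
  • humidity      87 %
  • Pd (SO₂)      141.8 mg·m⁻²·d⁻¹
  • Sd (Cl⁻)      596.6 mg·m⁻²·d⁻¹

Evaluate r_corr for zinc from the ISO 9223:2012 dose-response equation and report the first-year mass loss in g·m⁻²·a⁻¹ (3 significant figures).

zinc: f(T) = +0.038·(T−10) [T≤10 °C] = -0.4674
  SO₂ term: 0.0129·141.8^0.44·exp(0.046·87-0.4674) = 3.912
  Cl⁻ term: 0.0175·596.6^0.57·exp(0.008·87+0.085·-2.3) = 1.103
  r_corr = 3.912 + 1.103 = 5.015 μm/a
Convert to mass loss: 5.015 μm/a × 7.14 g/cm³ = 35.81 g·m⁻²·a⁻¹

r_corr = 35.8 g·m⁻²·a⁻¹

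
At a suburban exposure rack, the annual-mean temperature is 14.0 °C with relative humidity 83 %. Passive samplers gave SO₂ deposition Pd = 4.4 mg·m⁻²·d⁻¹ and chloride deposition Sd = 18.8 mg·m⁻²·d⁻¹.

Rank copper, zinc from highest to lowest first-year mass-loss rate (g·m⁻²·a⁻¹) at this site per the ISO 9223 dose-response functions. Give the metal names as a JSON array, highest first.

copper: f(T) = -0.080·(T−10) [T>10 °C] = -0.3200
  Pd branch = 0.0053·Pd^0.26·e^(0.059·RH+f) = 0.7574 μm/a
  Cl⁻ term: 0.01025·18.8^0.27·exp(0.036·83+0.049·14.0) = 0.892
  r_corr = 0.7574 + 0.892 = 1.649 μm/a
  mass loss = 1.649 μm/a × 8.96 g/cm³ = 14.78 g·m⁻²·a⁻¹
zinc: f(T) = -0.071·(T−10) [T>10 °C] = -0.2840
  SO₂ term: 0.0129·4.4^0.44·exp(0.046·83-0.2840) = 0.8482
  Sd branch = 0.0175·Sd^0.57·e^(0.008·RH+0.085·T) = 0.595 μm/a
  sum: 0.8482 + 0.595 → r_corr = 1.443 μm/a
  mass loss = 1.443 μm/a × 7.14 g/cm³ = 10.3 g·m⁻²·a⁻¹
Ordering by g·m⁻²·a⁻¹: copper (14.8) > zinc (10.3)

["copper", "zinc"]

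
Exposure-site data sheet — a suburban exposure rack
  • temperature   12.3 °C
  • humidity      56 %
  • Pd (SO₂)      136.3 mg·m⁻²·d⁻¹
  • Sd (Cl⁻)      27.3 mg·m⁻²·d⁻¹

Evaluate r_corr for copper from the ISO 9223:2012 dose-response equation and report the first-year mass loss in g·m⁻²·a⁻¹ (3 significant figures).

copper: T>10 °C ⇒ hinge -0.080·(12.3−10) = -0.1840
  SO₂ term: 0.0053·136.3^0.26·exp(0.059·56-0.1840) = 0.4308
  Cl⁻ term: 0.01025·27.3^0.27·exp(0.036·56+0.049·12.3) = 0.3434
  sum: 0.4308 + 0.3434 → r_corr = 0.7741 μm/a
Convert to mass loss: 0.7741 μm/a × 8.96 g/cm³ = 6.936 g·m⁻²·a⁻¹

r_corr = 6.94 g·m⁻²·a⁻¹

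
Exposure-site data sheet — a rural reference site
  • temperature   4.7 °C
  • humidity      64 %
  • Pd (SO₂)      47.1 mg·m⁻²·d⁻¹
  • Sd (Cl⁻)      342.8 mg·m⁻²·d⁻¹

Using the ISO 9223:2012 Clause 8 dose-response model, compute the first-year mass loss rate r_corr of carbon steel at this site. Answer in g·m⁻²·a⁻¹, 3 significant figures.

r_corr = 465 g·m⁻²·a⁻¹

carbon steel: temperature factor f = +0.150·(-5.3) = -0.7950
  sulphur-dioxide contribution → 21.31 μm/a
  chloride contribution → 37.95 μm/a
  total first-year rate 59.26 μm/a
Convert to mass loss: 59.26 μm/a × 7.85 g/cm³ = 465.2 g·m⁻²·a⁻¹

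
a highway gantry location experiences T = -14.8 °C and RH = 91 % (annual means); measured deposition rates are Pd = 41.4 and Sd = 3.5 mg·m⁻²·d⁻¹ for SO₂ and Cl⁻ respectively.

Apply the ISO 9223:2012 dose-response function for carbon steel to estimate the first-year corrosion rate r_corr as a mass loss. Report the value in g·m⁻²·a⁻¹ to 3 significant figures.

carbon steel: f(T) = +0.150·(T−10) [T≤10 °C] = -3.7200
  Pd branch = 1.77·Pd^0.52·e^(0.02·RH+f) = 1.835 μm/a
  Sd branch = 0.102·Sd^0.62·e^(0.033·RH+0.04·T) = 2.472 μm/a
  sum: 1.835 + 2.472 → r_corr = 4.307 μm/a
Convert to mass loss: 4.307 μm/a × 7.85 g/cm³ = 33.81 g·m⁻²·a⁻¹

r_corr = 33.8 g·m⁻²·a⁻¹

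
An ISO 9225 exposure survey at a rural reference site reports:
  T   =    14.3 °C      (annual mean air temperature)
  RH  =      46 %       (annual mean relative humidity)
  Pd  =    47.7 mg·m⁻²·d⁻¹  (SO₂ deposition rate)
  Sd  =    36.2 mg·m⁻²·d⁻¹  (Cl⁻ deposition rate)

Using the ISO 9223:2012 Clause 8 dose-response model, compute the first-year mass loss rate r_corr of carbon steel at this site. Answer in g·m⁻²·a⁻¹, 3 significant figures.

carbon steel: f(T) = -0.054·(T−10) [T>10 °C] = -0.2322
  Pd branch = 1.77·Pd^0.52·e^(0.02·RH+f) = 26.27 μm/a
  Cl⁻ term: 0.102·36.2^0.62·exp(0.033·46+0.04·14.3) = 7.633
  sum: 26.27 + 7.633 → r_corr = 33.91 μm/a
Convert to mass loss: 33.91 μm/a × 7.85 g/cm³ = 266.2 g·m⁻²·a⁻¹

r_corr = 266 g·m⁻²·a⁻¹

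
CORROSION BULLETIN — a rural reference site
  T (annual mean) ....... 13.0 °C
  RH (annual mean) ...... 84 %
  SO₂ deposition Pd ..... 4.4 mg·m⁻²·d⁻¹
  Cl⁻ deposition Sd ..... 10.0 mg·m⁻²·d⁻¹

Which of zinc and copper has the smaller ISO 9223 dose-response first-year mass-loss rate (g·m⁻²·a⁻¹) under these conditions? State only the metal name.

zinc: T>10 °C ⇒ hinge -0.071·(13.0−10) = -0.2130
  sulphur-dioxide contribution → 0.9535 μm/a
  chloride contribution → 0.3844 μm/a
  total first-year rate 1.338 μm/a
  mass loss = 1.338 μm/a × 7.14 g/cm³ = 9.553 g·m⁻²·a⁻¹
copper: f(T) = -0.080·(T−10) [T>10 °C] = -0.2400
  sulphur-dioxide contribution → 0.8704 μm/a
  chloride contribution → 0.7425 μm/a
  ⇒ r_corr(copper) = 1.613 μm/a
  mass loss = 1.613 μm/a × 8.96 g/cm³ = 14.45 g·m⁻²·a⁻¹
Ordering by g·m⁻²·a⁻¹: copper (14.5) > zinc (9.55)

zinc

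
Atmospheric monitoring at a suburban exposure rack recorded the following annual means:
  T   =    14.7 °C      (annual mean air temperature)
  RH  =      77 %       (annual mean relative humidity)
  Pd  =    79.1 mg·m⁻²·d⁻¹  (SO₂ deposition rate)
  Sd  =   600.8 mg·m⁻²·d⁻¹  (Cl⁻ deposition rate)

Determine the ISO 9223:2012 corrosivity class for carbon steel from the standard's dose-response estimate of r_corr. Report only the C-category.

carbon steel: f(T) = -0.054·(T−10) [T>10 °C] = -0.2538
  Pd branch = 1.77·Pd^0.52·e^(0.02·RH+f) = 62.17 μm/a
  Sd branch = 0.102·Sd^0.62·e^(0.033·RH+0.04·T) = 123.1 μm/a
  sum: 62.17 + 123.1 → r_corr = 185.3 μm/a
ISO 9223 Table 2 (carbon steel): 80 < 185 ≤ 200 μm/a ⇒ C5

C5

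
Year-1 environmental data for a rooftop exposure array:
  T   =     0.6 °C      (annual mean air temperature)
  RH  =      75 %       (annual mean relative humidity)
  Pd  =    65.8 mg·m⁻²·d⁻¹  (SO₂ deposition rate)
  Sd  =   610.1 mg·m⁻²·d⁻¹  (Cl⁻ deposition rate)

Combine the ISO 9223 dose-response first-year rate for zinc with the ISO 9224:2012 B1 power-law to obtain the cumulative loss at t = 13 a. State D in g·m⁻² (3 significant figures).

D(13) = 178 g·m⁻²

zinc: temperature factor f = +0.038·(-9.4) = -0.3572
  SO₂ term: 0.0129·65.8^0.44·exp(0.046·75-0.3572) = 1.794
  Sd branch = 0.0175·Sd^0.57·e^(0.008·RH+0.085·T) = 1.299 μm/a
  r_corr = 1.794 + 1.299 = 3.092 μm/a
Power-law: D(13) = r_corr · 13^0.813
  D(13) = 3.092 × 13^0.813 = 3.092 × 8.047 = 24.88 μm
  Mass loss = 24.88 μm × 7.14 g/cm³ = 177.7 g·m⁻²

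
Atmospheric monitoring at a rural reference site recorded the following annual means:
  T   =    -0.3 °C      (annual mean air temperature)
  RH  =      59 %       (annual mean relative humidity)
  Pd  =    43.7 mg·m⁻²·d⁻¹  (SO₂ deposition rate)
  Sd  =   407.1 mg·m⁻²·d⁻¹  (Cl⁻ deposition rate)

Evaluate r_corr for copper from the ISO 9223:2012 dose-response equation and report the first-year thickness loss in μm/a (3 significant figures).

copper: f(T) = +0.126·(T−10) [T≤10 °C] = -1.2978
  sulphur-dioxide contribution → 0.1256 μm/a
  chloride contribution → 0.428 μm/a
  total first-year rate 0.5535 μm/a

r_corr = 0.554 μm/a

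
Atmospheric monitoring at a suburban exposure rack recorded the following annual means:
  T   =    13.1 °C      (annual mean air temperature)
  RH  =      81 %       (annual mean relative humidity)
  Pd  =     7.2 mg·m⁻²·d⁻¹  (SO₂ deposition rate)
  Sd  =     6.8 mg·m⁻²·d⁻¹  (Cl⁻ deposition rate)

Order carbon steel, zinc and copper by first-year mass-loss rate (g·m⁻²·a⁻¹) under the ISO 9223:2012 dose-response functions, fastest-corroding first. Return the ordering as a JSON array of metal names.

carbon steel: temperature factor f = -0.054·(3.1) = -0.1674
  sulphur-dioxide contribution → 21.12 μm/a
  chloride contribution → 8.188 μm/a
  total first-year rate 29.31 μm/a
  mass loss = 29.31 μm/a × 7.85 g/cm³ = 230.1 g·m⁻²·a⁻¹
zinc: temperature factor f = -0.071·(3.1) = -0.2201
  sulphur-dioxide contribution → 1.024 μm/a
  chloride contribution → 0.3038 μm/a
  ⇒ r_corr(zinc) = 1.328 μm/a
  mass loss = 1.328 μm/a × 7.14 g/cm³ = 9.482 g·m⁻²·a⁻¹
copper: f(T) = -0.080·(T−10) [T>10 °C] = -0.2480
  sulphur-dioxide contribution → 0.8222 μm/a
  chloride contribution → 0.6035 μm/a
  ⇒ r_corr(copper) = 1.426 μm/a
  mass loss = 1.426 μm/a × 8.96 g/cm³ = 12.77 g·m⁻²·a⁻¹
Ordering by g·m⁻²·a⁻¹: carbon steel (230) > copper (12.8) > zinc (9.48)

["carbon steel", "copper", "zinc"]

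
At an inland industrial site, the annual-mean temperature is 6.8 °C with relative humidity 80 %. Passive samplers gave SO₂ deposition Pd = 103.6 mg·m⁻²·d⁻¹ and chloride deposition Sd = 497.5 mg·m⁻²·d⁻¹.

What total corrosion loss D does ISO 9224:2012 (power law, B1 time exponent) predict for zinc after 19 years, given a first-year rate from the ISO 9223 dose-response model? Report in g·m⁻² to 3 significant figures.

zinc: f(T) = +0.038·(T−10) [T≤10 °C] = -0.1216
  SO₂ term: 0.0129·103.6^0.44·exp(0.046·80-0.1216) = 3.489
  Cl⁻ term: 0.0175·497.5^0.57·exp(0.008·80+0.085·6.8) = 2.038
  r_corr = 3.489 + 2.038 = 5.527 μm/a
Long-term exponent b (ISO 9224 Table 2, B1) = 0.813
  D(19) = 5.527 × 19^0.813 = 5.527 × 10.96 = 60.55 μm
  Mass loss = 60.55 μm × 7.14 g/cm³ = 432.3 g·m⁻²

D(19) = 432 g·m⁻²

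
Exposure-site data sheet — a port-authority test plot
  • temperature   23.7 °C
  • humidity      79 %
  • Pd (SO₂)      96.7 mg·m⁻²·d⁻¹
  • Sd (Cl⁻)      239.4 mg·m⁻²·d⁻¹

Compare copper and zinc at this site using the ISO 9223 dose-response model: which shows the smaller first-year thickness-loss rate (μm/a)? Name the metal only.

copper: temperature factor f = -0.080·(13.7) = -1.0960
  sulphur-dioxide contribution → 0.6148 μm/a
  chloride contribution → 2.469 μm/a
  total first-year rate 3.084 μm/a
zinc: temperature factor f = -0.071·(13.7) = -0.9727
  sulphur-dioxide contribution → 1.38 μm/a
  chloride contribution → 5.604 μm/a
  total first-year rate 6.984 μm/a
Ordering by μm/a: zinc (6.98) > copper (3.08)

copper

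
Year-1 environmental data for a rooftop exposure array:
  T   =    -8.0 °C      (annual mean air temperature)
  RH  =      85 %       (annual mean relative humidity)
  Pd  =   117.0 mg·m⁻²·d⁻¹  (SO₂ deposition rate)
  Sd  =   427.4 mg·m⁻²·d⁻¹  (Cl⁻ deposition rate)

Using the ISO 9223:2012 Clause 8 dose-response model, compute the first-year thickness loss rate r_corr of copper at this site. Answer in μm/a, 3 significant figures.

copper: f(T) = +0.126·(T−10) [T≤10 °C] = -2.2680
  SO₂ term: 0.0053·117.0^0.26·exp(0.059·85-2.2680) = 0.2851
  Sd branch = 0.01025·Sd^0.27·e^(0.036·RH+0.049·T) = 0.7581 μm/a
  sum: 0.2851 + 0.7581 → r_corr = 1.043 μm/a

r_corr = 1.04 μm/a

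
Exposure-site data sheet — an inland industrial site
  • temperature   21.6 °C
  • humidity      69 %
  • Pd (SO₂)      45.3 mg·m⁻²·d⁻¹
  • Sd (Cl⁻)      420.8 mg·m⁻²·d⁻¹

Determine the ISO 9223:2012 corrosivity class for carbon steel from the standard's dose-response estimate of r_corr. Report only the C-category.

carbon steel: temperature factor f = -0.054·(11.6) = -0.6264
  SO₂ term: 1.77·45.3^0.52·exp(0.02·69-0.6264) = 27.32
  Cl⁻ term: 0.102·420.8^0.62·exp(0.033·69+0.04·21.6) = 99.92
  sum: 27.32 + 99.92 → r_corr = 127.2 μm/a
127 μm/a falls in (80, 200] for carbon steel → category C5

C5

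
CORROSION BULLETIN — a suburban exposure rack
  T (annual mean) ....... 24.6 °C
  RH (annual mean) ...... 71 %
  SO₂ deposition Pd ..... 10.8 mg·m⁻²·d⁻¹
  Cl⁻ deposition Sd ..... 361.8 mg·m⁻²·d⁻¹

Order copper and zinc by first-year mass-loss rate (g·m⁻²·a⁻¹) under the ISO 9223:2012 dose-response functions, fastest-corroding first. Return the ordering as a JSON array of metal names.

copper: f(T) = -0.080·(T−10) [T>10 °C] = -1.1680
  sulphur-dioxide contribution → 0.2018 μm/a
  chloride contribution → 2.163 μm/a
  ⇒ r_corr(copper) = 2.365 μm/a
  mass loss = 2.365 μm/a × 8.96 g/cm³ = 21.19 g·m⁻²·a⁻¹
zinc: f(T) = -0.071·(T−10) [T>10 °C] = -1.0366
  sulphur-dioxide contribution → 0.3416 μm/a
  chloride contribution → 7.18 μm/a
  total first-year rate 7.522 μm/a
  mass loss = 7.522 μm/a × 7.14 g/cm³ = 53.71 g·m⁻²·a⁻¹
Ordering by g·m⁻²·a⁻¹: zinc (53.7) > copper (21.2)

["zinc", "copper"]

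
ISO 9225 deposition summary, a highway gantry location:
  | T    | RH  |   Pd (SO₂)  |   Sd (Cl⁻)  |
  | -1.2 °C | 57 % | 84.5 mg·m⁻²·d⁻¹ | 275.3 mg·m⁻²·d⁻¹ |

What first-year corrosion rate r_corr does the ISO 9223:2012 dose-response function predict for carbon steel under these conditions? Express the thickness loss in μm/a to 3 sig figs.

carbon steel: f(T) = +0.150·(T−10) [T≤10 °C] = -1.6800
  Pd branch = 1.77·Pd^0.52·e^(0.02·RH+f) = 10.36 μm/a
  Cl⁻ term: 0.102·275.3^0.62·exp(0.033·57+0.04·-1.2) = 20.77
  r_corr = 10.36 + 20.77 = 31.13 μm/a

r_corr = 31.1 μm/a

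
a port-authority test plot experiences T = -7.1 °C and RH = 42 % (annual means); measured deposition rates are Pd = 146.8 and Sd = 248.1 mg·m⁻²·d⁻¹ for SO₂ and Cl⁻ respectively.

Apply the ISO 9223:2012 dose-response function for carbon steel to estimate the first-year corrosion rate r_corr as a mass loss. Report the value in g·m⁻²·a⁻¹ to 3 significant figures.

carbon steel: f(T) = +0.150·(T−10) [T≤10 °C] = -2.5650
  sulphur-dioxide contribution → 4.222 μm/a
  chloride contribution → 9.373 μm/a
  total first-year rate 13.59 μm/a
Convert to mass loss: 13.59 μm/a × 7.85 g/cm³ = 106.7 g·m⁻²·a⁻¹

r_corr = 107 g·m⁻²·a⁻¹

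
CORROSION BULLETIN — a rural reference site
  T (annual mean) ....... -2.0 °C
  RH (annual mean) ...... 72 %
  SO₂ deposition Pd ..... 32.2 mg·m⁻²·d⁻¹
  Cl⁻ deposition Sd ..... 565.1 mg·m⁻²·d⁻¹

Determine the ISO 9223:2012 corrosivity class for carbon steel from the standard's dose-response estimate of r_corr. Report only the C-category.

C4

carbon steel: temperature factor f = +0.150·(-12.0) = -1.8000
  sulphur-dioxide contribution → 7.511 μm/a
  chloride contribution → 51.53 μm/a
  ⇒ r_corr(carbon steel) = 59.04 μm/a
59 μm/a falls in (50, 80] for carbon steel → category C4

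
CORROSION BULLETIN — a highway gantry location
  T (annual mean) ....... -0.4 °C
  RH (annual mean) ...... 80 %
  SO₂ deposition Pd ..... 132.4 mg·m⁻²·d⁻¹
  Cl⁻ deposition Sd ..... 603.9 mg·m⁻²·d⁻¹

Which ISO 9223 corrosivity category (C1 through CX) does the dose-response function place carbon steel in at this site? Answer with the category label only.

C5

carbon steel: f(T) = +0.150·(T−10) [T≤10 °C] = -1.5600
  SO₂ term: 1.77·132.4^0.52·exp(0.02·80-1.5600) = 23.37
  Cl⁻ term: 0.102·603.9^0.62·exp(0.033·80+0.04·-0.4) = 74.54
  sum: 23.37 + 74.54 → r_corr = 97.91 μm/a
97.9 μm/a falls in (80, 200] for carbon steel → category C5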